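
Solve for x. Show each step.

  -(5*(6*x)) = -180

Step 1. [-(5*(6*x)) = -180] flip signs both sides, so neg: 5*(6*x) = 180.
Step 2. [5*(6*x) = 180] divide by the outer 5. So div: 6*x = 36.
Step 3. [6*x = 36] leading coefficient 6: divide by 6 ⇒ div: x = 6.

Answer: x ∈ {6}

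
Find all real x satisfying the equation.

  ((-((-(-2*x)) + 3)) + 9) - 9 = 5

Step 1. [((-((-(-2*x)) + 3)) + 9) - 9 = 5] peel the -9: add 9 from each side ⇒ sub: (-((-(-2*x)) + 3)) + 9 = 14.
Step 2. [(-((-(-2*x)) + 3)) + 9 = 14] 9 comes off first (subtract 9) ⇒ sub: -((-(-2*x)) + 3) = 5.
Step 3. [-((-(-2*x)) + 3) = 5] LHS negated; negate both sides, so neg: (-(-2*x)) + 3 = -5.
Step 4. [(-(-2*x)) + 3 = -5] 3 comes off first (subtract 3). So sub: -(-2*x) = -8.
Step 5. [-(-2*x) = -8] flip signs both sides, so neg: -2*x = 8.
Step 6. [-2*x = 8] -2 out front; divide by -2, so div: x = -4.

Answer: x ∈ {-4}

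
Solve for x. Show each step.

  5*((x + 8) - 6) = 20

Step 1. [5*((x + 8) - 6) = 20] 5 out front; divide by 5 ⇒ div: (x + 8) - 6 = 4.
Step 2. [(x + 8) - 6 = 4] 6 comes off first (add 6) ⇒ sub: x + 8 = 10.
Step 3. [x + 8 = 10] subtract 8: x sits inside (… + 8) ⇒ sub: x = 2.

Answer: x ∈ {2}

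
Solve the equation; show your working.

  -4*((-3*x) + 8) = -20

Step 1. [-4*((-3*x) + 8) = -20] LHS = -4·(…); ÷-4 both sides, so div: (-3*x) + 8 = 5.
Step 2. [(-3*x) + 8 = 5] subtract 8: x sits inside (… + 8) ⇒ sub: -3*x = -3.
Step 3. [-3*x = -3] LHS = -3·(…); ÷-3 both sides, so div: x = 1.

Answer: x ∈ {1}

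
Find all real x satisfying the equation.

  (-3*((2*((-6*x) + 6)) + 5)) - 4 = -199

Step 1. [(-3*((2*((-6*x) + 6)) + 5)) - 4 = -199] add 4: x sits inside (… - 4) ⇒ sub: -3*((2*((-6*x) + 6)) + 5) = -195.
Step 2. [-3*((2*((-6*x) + 6)) + 5) = -195] LHS = -3·(…); ÷-3 both sides, so div: (2*((-6*x) + 6)) + 5 = 65.
Step 3. [(2*((-6*x) + 6)) + 5 = 65] the outer +5 inverts by subtracting 5 ⇒ sub: 2*((-6*x) + 6) = 60.
Step 4. [2*((-6*x) + 6) = 60] LHS = 2·(…); ÷2 both sides, so div: (-6*x) + 6 = 30.
Step 5. [(-6*x) + 6 = 30] common factor -6 (LHS and 30) — divide through. So factor: x - 1 = -5.
Step 6. [x - 1 = -5] 1 comes off first (add 1), so sub: x = -4.

Answer: x ∈ {-4}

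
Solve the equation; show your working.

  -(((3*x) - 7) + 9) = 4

Step 1. [-(((3*x) - 7) + 9) = 4] flip signs both sides, so neg: ((3*x) - 7) + 9 = -4.
Step 2. [((3*x) - 7) + 9 = -4] the outer +9 inverts by subtracting 9. So sub: (3*x) - 7 = -13.
Step 3. [(3*x) - 7 = -13] -7 is outermost — add 7 both sides. So sub: 3*x = -6.
Step 4. [3*x = -6] leading coefficient 3: divide by 3, so div: x = -2.

Answer: x ∈ {-2}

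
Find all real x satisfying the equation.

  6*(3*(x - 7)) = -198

Step 1. [6*(3*(x - 7)) = -198] 6·(inner) — divide through by 6. So div: 3*(x - 7) = -33.
Step 2. [3*(x - 7) = -33] leading coefficient 3: divide by 3 ⇒ div: x - 7 = -11.
Step 3. [x - 7 = -11] peel the -7: add 7 from each side, so sub: x = -4.

Answer: x ∈ {-4}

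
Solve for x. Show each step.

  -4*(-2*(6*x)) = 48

Step 1. [-4*(-2*(6*x)) = 48] leading coefficient -4: divide by -4, so div: -2*(6*x) = -12.
Step 2. [-2*(6*x) = -12] -2 out front; divide by -2 ⇒ div: 6*x = 6.
Step 3. [6*x = 6] leading coefficient 6: divide by 6. So div: x = 1.

Answer: x ∈ {1}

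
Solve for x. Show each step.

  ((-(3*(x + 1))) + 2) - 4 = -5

Step 1. [((-(3*(x + 1))) + 2) - 4 = -5] 4 comes off first (add 4) ⇒ sub: (-(3*(x + 1))) + 2 = -1.
Step 2. [(-(3*(x + 1))) + 2 = -1] peel the +2: subtract 2 from each side, so sub: -(3*(x + 1)) = -3.
Step 3. [-(3*(x + 1)) = -3] flip signs both sides, so neg: 3*(x + 1) = 3.
Step 4. [3*(x + 1) = 3] LHS = 3·(…); ÷3 both sides, so div: x + 1 = 1.
Step 5. [x + 1 = 1] 1 comes off first (subtract 1) ⇒ sub: x = 0.

Answer: x ∈ {0}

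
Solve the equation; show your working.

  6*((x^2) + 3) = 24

Step 1. [6*((x^2) + 3) = 24] 6 out front; divide by 6. So div: (x^2) + 3 = 4.
Step 2. [(x^2) + 3 = 4] the outer +3 inverts by subtracting 3, so sub: x^2 = 1.
Step 3. [x^2 = 1] √ both sides: 1 ≥ 0 gives two branches. So sqrt: x = 1 or -1.

Answer: x ∈ {-1, 1}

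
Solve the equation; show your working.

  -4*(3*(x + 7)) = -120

Step 1. [-4*(3*(x + 7)) = -120] LHS = -4·(…); ÷-4 both sides, so div: 3*(x + 7) = 30.
Step 2. [3*(x + 7) = 30] 3 out front; divide by 3. So div: x + 7 = 10.
Step 3. [x + 7 = 10] subtract 7: x sits inside (… + 7), so sub: x = 3.

Answer: x ∈ {3}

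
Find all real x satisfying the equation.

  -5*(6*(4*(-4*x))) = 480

Step 1. [-5*(6*(4*(-4*x))) = 480] -5·(inner) — divide through by -5 ⇒ div: 6*(4*(-4*x)) = -96.
Step 2. [6*(4*(-4*x)) = -96] leading coefficient 6: divide by 6. So div: 4*(-4*x) = -16.
Step 3. [4*(-4*x) = -16] divide by the outer 4 ⇒ div: -4*x = -4.
Step 4. [-4*x = -4] LHS = -4·(…); ÷-4 both sides, so div: x = 1.

Answer: x ∈ {1}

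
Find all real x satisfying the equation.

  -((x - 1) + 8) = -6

Step 1. [-((x - 1) + 8) = -6] leading − — multiply by −1. So neg: (x - 1) + 8 = 6.
Step 2. [(x - 1) + 8 = 6] subtract 8: x sits inside (… + 8). So sub: x - 1 = -2.
Step 3. [x - 1 = -2] peel the -1: add 1 from each side. So sub: x = -1.

Answer: x ∈ {-1}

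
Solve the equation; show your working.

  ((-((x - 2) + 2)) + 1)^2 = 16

Step 1. [((-((x - 2) + 2)) + 1)^2 = 16] √ both sides: 16 ≥ 0 gives two branches. So sqrt: (-((x - 2) + 2)) + 1 = 4 or -4.
Step 2. [(-((x - 2) + 2)) + 1 = 4 or -4] subtract 1: x sits inside (… + 1) ⇒ sub: -((x - 2) + 2) = 3 or -5.
Step 3. [-((x - 2) + 2) = 3 or -5] flip signs both sides ⇒ neg: (x - 2) + 2 = -3 or 5.
Step 4. [(x - 2) + 2 = -3 or 5] subtract 2: x sits inside (… + 2). So sub: x - 2 = -5 or 3.
Step 5. [x - 2 = -5 or 3] peel the -2: add 2 from each side ⇒ sub: x = -3 or 5.

Answer: x ∈ {-3, 5}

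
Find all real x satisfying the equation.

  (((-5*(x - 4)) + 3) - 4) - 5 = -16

Step 1. [(((-5*(x - 4)) + 3) - 4) - 5 = -16] -5 is outermost — add 5 both sides, so sub: ((-5*(x - 4)) + 3) - 4 = -11.
Step 2. [((-5*(x - 4)) + 3) - 4 = -11] peel the -4: add 4 from each side ⇒ sub: (-5*(x - 4)) + 3 = -7.
Step 3. [(-5*(x - 4)) + 3 = -7] peel the +3: subtract 3 from each side ⇒ sub: -5*(x - 4) = -10.
Step 4. [-5*(x - 4) = -10] -5·(inner) — divide through by -5 ⇒ div: x - 4 = 2.
Step 5. [x - 4 = 2] peel the -4: add 4 from each side, so sub: x = 6.

Answer: x ∈ {6}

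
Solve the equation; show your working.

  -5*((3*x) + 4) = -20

Step 1. [-5*((3*x) + 4) = -20] divide by the outer -5, so div: (3*x) + 4 = 4.
Step 2. [(3*x) + 4 = 4] subtract 4: x sits inside (… + 4). So sub: 3*x = 0.
Step 3. [3*x = 0] 3 out front; divide by 3, so div: x = 0.

Answer: x ∈ {0}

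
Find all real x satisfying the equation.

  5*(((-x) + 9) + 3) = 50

Step 1. [5*(((-x) + 9) + 3) = 50] 5 out front; divide by 5, so div: ((-x) + 9) + 3 = 10.
Step 2. [((-x) + 9) + 3 = 10] 3 comes off first (subtract 3), so sub: (-x) + 9 = 7.
Step 3. [(-x) + 9 = 7] 9 comes off first (subtract 9) ⇒ sub: -x = -2.
Step 4. [-x = -2] flip signs both sides. So neg: x = 2.

Answer: x ∈ {2}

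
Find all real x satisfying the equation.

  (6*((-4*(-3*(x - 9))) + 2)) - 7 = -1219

Step 1. [(6*((-4*(-3*(x - 9))) + 2)) - 7 = -1219] peel the -7: add 7 from each side. So sub: 6*((-4*(-3*(x - 9))) + 2) = -1212.
Step 2. [6*((-4*(-3*(x - 9))) + 2) = -1212] 6·(inner) — divide through by 6 ⇒ div: (-4*(-3*(x - 9))) + 2 = -202.
Step 3. [(-4*(-3*(x - 9))) + 2 = -202] peel the +2: subtract 2 from each side ⇒ sub: -4*(-3*(x - 9)) = -204.
Step 4. [-4*(-3*(x - 9)) = -204] leading coefficient -4: divide by -4 ⇒ div: -3*(x - 9) = 51.
Step 5. [-3*(x - 9) = 51] -3·(inner) — divide through by -3, so div: x - 9 = -17.
Step 6. [x - 9 = -17] -9 is outermost — add 9 both sides. So sub: x = -8.

Answer: x ∈ {-8}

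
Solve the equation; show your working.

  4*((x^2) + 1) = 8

Step 1. [4*((x^2) + 1) = 8] 4·(inner) — divide through by 4 ⇒ div: (x^2) + 1 = 2.
Step 2. [(x^2) + 1 = 2] +1 is outermost — subtract 1 both sides ⇒ sub: x^2 = 1.
Step 3. [x^2 = 1] √ both sides: 1 ≥ 0 gives two branches ⇒ sqrt: x = 1 or -1.

Answer: x ∈ {-1, 1}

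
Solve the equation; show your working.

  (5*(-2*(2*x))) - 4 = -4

Step 1. [(5*(-2*(2*x))) - 4 = -4] 4 comes off first (add 4), so sub: 5*(-2*(2*x)) = 0.
Step 2. [5*(-2*(2*x)) = 0] leading coefficient 5: divide by 5. So div: -2*(2*x) = 0.
Step 3. [-2*(2*x) = 0] -2 out front; divide by -2 ⇒ div: 2*x = 0.
Step 4. [2*x = 0] LHS = 2·(…); ÷2 both sides ⇒ div: x = 0.

Answer: x ∈ {0}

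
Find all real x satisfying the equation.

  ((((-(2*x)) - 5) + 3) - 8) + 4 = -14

Step 1. [((((-(2*x)) - 5) + 3) - 8) + 4 = -14] 4 comes off first (subtract 4) ⇒ sub: (((-(2*x)) - 5) + 3) - 8 = -18.
Step 2. [(((-(2*x)) - 5) + 3) - 8 = -18] -8 is outermost — add 8 both sides ⇒ sub: ((-(2*x)) - 5) + 3 = -10.
Step 3. [((-(2*x)) - 5) + 3 = -10] 3 comes off first (subtract 3) ⇒ sub: (-(2*x)) - 5 = -13.
Step 4. [(-(2*x)) - 5 = -13] the outer -5 inverts by adding 5. So sub: -(2*x) = -8.
Step 5. [-(2*x) = -8] LHS negated; negate both sides, so neg: 2*x = 8.
Step 6. [2*x = 8] LHS = 2·(…); ÷2 both sides ⇒ div: x = 4.

Answer: x ∈ {4}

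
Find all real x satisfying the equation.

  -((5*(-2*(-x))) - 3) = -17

Step 1. [-((5*(-2*(-x))) - 3) = -17] flip signs both sides ⇒ neg: (5*(-2*(-x))) - 3 = 17.
Step 2. [(5*(-2*(-x))) - 3 = 17] -3 is outermost — add 3 both sides, so sub: 5*(-2*(-x)) = 20.
Step 3. [5*(-2*(-x)) = 20] 5·(inner) — divide through by 5, so div: -2*(-x) = 4.
Step 4. [-2*(-x) = 4] leading coefficient -2: divide by -2. So div: -x = -2.
Step 5. [-x = -2] flip signs both sides, so neg: x = 2.

Answer: x ∈ {2}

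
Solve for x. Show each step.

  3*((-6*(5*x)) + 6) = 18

Step 1. [3*((-6*(5*x)) + 6) = 18] 3·(inner) — divide through by 3, so div: (-6*(5*x)) + 6 = 6.
Step 2. [(-6*(5*x)) + 6 = 6] -6 divides every term; factor it out ⇒ factor: (5*x) - 1 = -1.
Step 3. [(5*x) - 1 = -1] the outer -1 inverts by adding 1, so sub: 5*x = 0.
Step 4. [5*x = 0] 5·(inner) — divide through by 5. So div: x = 0.

Answer: x ∈ {0}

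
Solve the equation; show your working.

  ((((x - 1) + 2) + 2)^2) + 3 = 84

Step 1. [((((x - 1) + 2) + 2)^2) + 3 = 84] 3 comes off first (subtract 3), so sub: (((x - 1) + 2) + 2)^2 = 81.
Step 2. [(((x - 1) + 2) + 2)^2 = 81] 81 ≥ 0, LHS is (·)² — take ±√. So sqrt: ((x - 1) + 2) + 2 = 9 or -9.
Step 3. [((x - 1) + 2) + 2 = 9 or -9] subtract 2: x sits inside (… + 2), so sub: (x - 1) + 2 = 7 or -11.
Step 4. [(x - 1) + 2 = 7 or -11] 2 comes off first (subtract 2). So sub: x - 1 = 5 or -13.
Step 5. [x - 1 = 5 or -13] 1 comes off first (add 1) ⇒ sub: x = 6 or -12.

Answer: x ∈ {-12, 6}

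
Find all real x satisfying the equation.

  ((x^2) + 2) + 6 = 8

Step 1. [((x^2) + 2) + 6 = 8] peel the +6: subtract 6 from each side ⇒ sub: (x^2) + 2 = 2.
Step 2. [(x^2) + 2 = 2] peel the +2: subtract 2 from each side, so sub: x^2 = 0.
Step 3. [x^2 = 0] LHS squared, RHS 0 ≥ 0: apply √ (±). So sqrt: x = 0.

Answer: x ∈ {0}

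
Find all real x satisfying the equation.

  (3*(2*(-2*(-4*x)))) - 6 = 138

Step 1. [(3*(2*(-2*(-4*x)))) - 6 = 138] the outer -6 inverts by adding 6 ⇒ sub: 3*(2*(-2*(-4*x))) = 144.
Step 2. [3*(2*(-2*(-4*x))) = 144] 3 out front; divide by 3. So div: 2*(-2*(-4*x)) = 48.
Step 3. [2*(-2*(-4*x)) = 48] 2·(inner) — divide through by 2. So div: -2*(-4*x) = 24.
Step 4. [-2*(-4*x) = 24] LHS = -2·(…); ÷-2 both sides, so div: -4*x = -12.
Step 5. [-4*x = -12] leading coefficient -4: divide by -4 ⇒ div: x = 3.

Answer: x ∈ {3}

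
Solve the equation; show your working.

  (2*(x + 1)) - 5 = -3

Step 1. [(2*(x + 1)) - 5 = -3] 5 comes off first (add 5), so sub: 2*(x + 1) = 2.
Step 2. [2*(x + 1) = 2] LHS = 2·(…); ÷2 both sides, so div: x + 1 = 1.
Step 3. [x + 1 = 1] 1 comes off first (subtract 1). So sub: x = 0.

Answer: x ∈ {0}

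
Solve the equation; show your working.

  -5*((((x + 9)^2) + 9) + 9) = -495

Step 1. [-5*((((x + 9)^2) + 9) + 9) = -495] leading coefficient -5: divide by -5 ⇒ div: (((x + 9)^2) + 9) + 9 = 99.
Step 2. [(((x + 9)^2) + 9) + 9 = 99] subtract 9: x sits inside (… + 9) ⇒ sub: ((x + 9)^2) + 9 = 90.
Step 3. [((x + 9)^2) + 9 = 90] peel the +9: subtract 9 from each side ⇒ sub: (x + 9)^2 = 81.
Step 4. [(x + 9)^2 = 81] LHS squared, RHS 81 ≥ 0: apply √ (±) ⇒ sqrt: x + 9 = 9 or -9.
Step 5. [x + 9 = 9 or -9] peel the +9: subtract 9 from each side ⇒ sub: x = 0 or -18.

Answer: x ∈ {-18, 0}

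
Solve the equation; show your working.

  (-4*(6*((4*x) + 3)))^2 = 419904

Step 1. [(-4*(6*((4*x) + 3)))^2 = 419904] √ both sides: 419904 ≥ 0 gives two branches. So sqrt: -4*(6*((4*x) + 3)) = 648 or -648.
Step 2. [-4*(6*((4*x) + 3)) = 648 or -648] LHS = -4·(…); ÷-4 both sides. So div: 6*((4*x) + 3) = -162 or 162.
Step 3. [6*((4*x) + 3) = -162 or 162] leading coefficient 6: divide by 6, so div: (4*x) + 3 = -27 or 27.
Step 4. [(4*x) + 3 = -27 or 27] peel the +3: subtract 3 from each side, so sub: 4*x = -30 or 24.
Step 5. [4*x = -30 or 24] divide by the outer 4 ⇒ div: x = -15/2 or 6.

Answer: x ∈ {-15/2, 6}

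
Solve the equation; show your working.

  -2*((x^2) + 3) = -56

Step 1. [-2*((x^2) + 3) = -56] -2 out front; divide by -2 ⇒ div: (x^2) + 3 = 28.
Step 2. [(x^2) + 3 = 28] peel the +3: subtract 3 from each side. So sub: x^2 = 25.
Step 3. [x^2 = 25] √ both sides: 25 ≥ 0 gives two branches, so sqrt: x = 5 or -5.

Answer: x ∈ {-5, 5}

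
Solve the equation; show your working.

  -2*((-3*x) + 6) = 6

Step 1. [-2*((-3*x) + 6) = 6] -2 out front; divide by -2 ⇒ div: (-3*x) + 6 = -3.
Step 2. [(-3*x) + 6 = -3] -3 divides every term; factor it out, so factor: x - 2 = 1.
Step 3. [x - 2 = 1] the outer -2 inverts by adding 2, so sub: x = 3.

Answer: x ∈ {3}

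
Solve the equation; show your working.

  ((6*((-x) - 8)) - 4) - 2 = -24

Step 1. [((6*((-x) - 8)) - 4) - 2 = -24] 2 comes off first (add 2). So sub: (6*((-x) - 8)) - 4 = -22.
Step 2. [(6*((-x) - 8)) - 4 = -22] peel the -4: add 4 from each side, so sub: 6*((-x) - 8) = -18.
Step 3. [6*((-x) - 8) = -18] LHS = 6·(…); ÷6 both sides, so div: (-x) - 8 = -3.
Step 4. [(-x) - 8 = -3] the outer -8 inverts by adding 8. So sub: -x = 5.
Step 5. [-x = 5] LHS negated; negate both sides, so neg: x = -5.

Answer: x ∈ {-5}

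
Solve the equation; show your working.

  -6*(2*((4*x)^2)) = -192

Step 1. [-6*(2*((4*x)^2)) = -192] divide by the outer -6 ⇒ div: 2*((4*x)^2) = 32.
Step 2. [2*((4*x)^2) = 32] leading coefficient 2: divide by 2 ⇒ div: (4*x)^2 = 16.
Step 3. [(4*x)^2 = 16] 16 ≥ 0, LHS is (·)² — take ±√ ⇒ sqrt: 4*x = 4 or -4.
Step 4. [4*x = 4 or -4] 4·(inner) — divide through by 4, so div: x = 1 or -1.

Answer: x ∈ {-1, 1}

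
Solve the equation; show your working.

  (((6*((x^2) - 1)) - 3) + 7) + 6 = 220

Step 1. [(((6*((x^2) - 1)) - 3) + 7) + 6 = 220] the outer +6 inverts by subtracting 6 ⇒ sub: ((6*((x^2) - 1)) - 3) + 7 = 214.
Step 2. [((6*((x^2) - 1)) - 3) + 7 = 214] peel the +7: subtract 7 from each side ⇒ sub: (6*((x^2) - 1)) - 3 = 207.
Step 3. [(6*((x^2) - 1)) - 3 = 207] 3 comes off first (add 3), so sub: 6*((x^2) - 1) = 210.
Step 4. [6*((x^2) - 1) = 210] leading coefficient 6: divide by 6 ⇒ div: (x^2) - 1 = 35.
Step 5. [(x^2) - 1 = 35] -1 is outermost — add 1 both sides, so sub: x^2 = 36.
Step 6. [x^2 = 36] 36 ≥ 0, LHS is (·)² — take ±√ ⇒ sqrt: x = 6 or -6.

Answer: x ∈ {-6, 6}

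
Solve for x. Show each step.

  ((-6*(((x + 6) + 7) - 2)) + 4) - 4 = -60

Step 1. [((-6*(((x + 6) + 7) - 2)) + 4) - 4 = -60] 4 comes off first (add 4) ⇒ sub: (-6*(((x + 6) + 7) - 2)) + 4 = -56.
Step 2. [(-6*(((x + 6) + 7) - 2)) + 4 = -56] 4 comes off first (subtract 4), so sub: -6*(((x + 6) + 7) - 2) = -60.
Step 3. [-6*(((x + 6) + 7) - 2) = -60] divide by the outer -6 ⇒ div: ((x + 6) + 7) - 2 = 10.
Step 4. [((x + 6) + 7) - 2 = 10] peel the -2: add 2 from each side, so sub: (x + 6) + 7 = 12.
Step 5. [(x + 6) + 7 = 12] the outer +7 inverts by subtracting 7, so sub: x + 6 = 5.
Step 6. [x + 6 = 5] the outer +6 inverts by subtracting 6. So sub: x = -1.

Answer: x ∈ {-1}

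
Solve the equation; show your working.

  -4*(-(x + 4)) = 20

Step 1. [-4*(-(x + 4)) = 20] divide by the outer -4. So div: -(x + 4) = -5.
Step 2. [-(x + 4) = -5] flip signs both sides ⇒ neg: x + 4 = 5.
Step 3. [x + 4 = 5] the outer +4 inverts by subtracting 4. So sub: x = 1.

Answer: x ∈ {1}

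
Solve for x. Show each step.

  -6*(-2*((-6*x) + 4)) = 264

Step 1. [-6*(-2*((-6*x) + 4)) = 264] -6·(inner) — divide through by -6, so div: -2*((-6*x) + 4) = -44.
Step 2. [-2*((-6*x) + 4) = -44] -2 out front; divide by -2, so div: (-6*x) + 4 = 22.
Step 3. [(-6*x) + 4 = 22] peel the +4: subtract 4 from each side, so sub: -6*x = 18.
Step 4. [-6*x = 18] leading coefficient -6: divide by -6 ⇒ div: x = -3.

Answer: x ∈ {-3}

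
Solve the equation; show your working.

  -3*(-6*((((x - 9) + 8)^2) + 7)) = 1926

Step 1. [-3*(-6*((((x - 9) + 8)^2) + 7)) = 1926] leading coefficient -3: divide by -3. So div: -6*((((x - 9) + 8)^2) + 7) = -642.
Step 2. [-6*((((x - 9) + 8)^2) + 7) = -642] LHS = -6·(…); ÷-6 both sides ⇒ div: (((x - 9) + 8)^2) + 7 = 107.
Step 3. [(((x - 9) + 8)^2) + 7 = 107] +7 is outermost — subtract 7 both sides. So sub: ((x - 9) + 8)^2 = 100.
Step 4. [((x - 9) + 8)^2 = 100] LHS squared, RHS 100 ≥ 0: apply √ (±) ⇒ sqrt: (x - 9) + 8 = 10 or -10.
Step 5. [(x - 9) + 8 = 10 or -10] peel the +8: subtract 8 from each side ⇒ sub: x - 9 = 2 or -18.
Step 6. [x - 9 = 2 or -18] add 9: x sits inside (… - 9), so sub: x = 11 or -9.

Answer: x ∈ {-9, 11}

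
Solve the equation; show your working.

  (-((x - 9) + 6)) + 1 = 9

Step 1. [(-((x - 9) + 6)) + 1 = 9] the outer +1 inverts by subtracting 1 ⇒ sub: -((x - 9) + 6) = 8.
Step 2. [-((x - 9) + 6) = 8] flip signs both sides ⇒ neg: (x - 9) + 6 = -8.
Step 3. [(x - 9) + 6 = -8] +6 is outermost — subtract 6 both sides. So sub: x - 9 = -14.
Step 4. [x - 9 = -14] the outer -9 inverts by adding 9 ⇒ sub: x = -5.

Answer: x ∈ {-5}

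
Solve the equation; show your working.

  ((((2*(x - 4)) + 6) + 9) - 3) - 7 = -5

Step 1. [((((2*(x - 4)) + 6) + 9) - 3) - 7 = -5] add 7: x sits inside (… - 7), so sub: (((2*(x - 4)) + 6) + 9) - 3 = 2.
Step 2. [(((2*(x - 4)) + 6) + 9) - 3 = 2] 3 comes off first (add 3), so sub: ((2*(x - 4)) + 6) + 9 = 5.
Step 3. [((2*(x - 4)) + 6) + 9 = 5] 9 comes off first (subtract 9) ⇒ sub: (2*(x - 4)) + 6 = -4.
Step 4. [(2*(x - 4)) + 6 = -4] common factor 2 (LHS and -4) — divide through. So factor: (x - 4) + 3 = -2.
Step 5. [(x - 4) + 3 = -2] peel the +3: subtract 3 from each side, so sub: x - 4 = -5.
Step 6. [x - 4 = -5] the outer -4 inverts by adding 4. So sub: x = -1.

Answer: x ∈ {-1}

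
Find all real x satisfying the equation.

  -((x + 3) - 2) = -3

Step 1. [-((x + 3) - 2) = -3] LHS negated; negate both sides ⇒ neg: (x + 3) - 2 = 3.
Step 2. [(x + 3) - 2 = 3] -2 is outermost — add 2 both sides ⇒ sub: x + 3 = 5.
Step 3. [x + 3 = 5] +3 is outermost — subtract 3 both sides, so sub: x = 2.

Answer: x ∈ {2}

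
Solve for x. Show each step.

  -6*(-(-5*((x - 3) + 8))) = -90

Step 1. [-6*(-(-5*((x - 3) + 8))) = -90] LHS = -6·(…); ÷-6 both sides ⇒ div: -(-5*((x - 3) + 8)) = 15.
Step 2. [-(-5*((x - 3) + 8)) = 15] LHS negated; negate both sides. So neg: -5*((x - 3) + 8) = -15.
Step 3. [-5*((x - 3) + 8) = -15] leading coefficient -5: divide by -5, so div: (x - 3) + 8 = 3.
Step 4. [(x - 3) + 8 = 3] peel the +8: subtract 8 from each side, so sub: x - 3 = -5.
Step 5. [x - 3 = -5] -3 is outermost — add 3 both sides. So sub: x = -2.

Answer: x ∈ {-2}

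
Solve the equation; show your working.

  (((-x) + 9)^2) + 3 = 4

Step 1. [(((-x) + 9)^2) + 3 = 4] 3 comes off first (subtract 3), so sub: ((-x) + 9)^2 = 1.
Step 2. [((-x) + 9)^2 = 1] 1 ≥ 0, LHS is (·)² — take ±√, so sqrt: (-x) + 9 = 1 or -1.
Step 3. [(-x) + 9 = 1 or -1] subtract 9: x sits inside (… + 9). So sub: -x = -8 or -10.
Step 4. [-x = -8 or -10] leading − — multiply by −1. So neg: x = 8 or 10.

Answer: x ∈ {8, 10}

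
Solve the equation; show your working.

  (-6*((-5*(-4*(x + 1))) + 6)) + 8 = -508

Step 1. [(-6*((-5*(-4*(x + 1))) + 6)) + 8 = -508] +8 is outermost — subtract 8 both sides ⇒ sub: -6*((-5*(-4*(x + 1))) + 6) = -516.
Step 2. [-6*((-5*(-4*(x + 1))) + 6) = -516] leading coefficient -6: divide by -6. So div: (-5*(-4*(x + 1))) + 6 = 86.
Step 3. [(-5*(-4*(x + 1))) + 6 = 86] 6 comes off first (subtract 6). So sub: -5*(-4*(x + 1)) = 80.
Step 4. [-5*(-4*(x + 1)) = 80] -5 out front; divide by -5, so div: -4*(x + 1) = -16.
Step 5. [-4*(x + 1) = -16] leading coefficient -4: divide by -4. So div: x + 1 = 4.
Step 6. [x + 1 = 4] subtract 1: x sits inside (… + 1) ⇒ sub: x = 3.

Answer: x ∈ {3}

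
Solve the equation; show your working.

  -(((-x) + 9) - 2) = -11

Step 1. [-(((-x) + 9) - 2) = -11] leading − — multiply by −1 ⇒ neg: ((-x) + 9) - 2 = 11.
Step 2. [((-x) + 9) - 2 = 11] the outer -2 inverts by adding 2 ⇒ sub: (-x) + 9 = 13.
Step 3. [(-x) + 9 = 13] peel the +9: subtract 9 from each side, so sub: -x = 4.
Step 4. [-x = 4] leading − — multiply by −1. So neg: x = -4.

Answer: x ∈ {-4}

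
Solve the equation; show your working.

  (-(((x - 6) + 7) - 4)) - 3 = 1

Step 1. [(-(((x - 6) + 7) - 4)) - 3 = 1] the outer -3 inverts by adding 3. So sub: -(((x - 6) + 7) - 4) = 4.
Step 2. [-(((x - 6) + 7) - 4) = 4] LHS negated; negate both sides. So neg: ((x - 6) + 7) - 4 = -4.
Step 3. [((x - 6) + 7) - 4 = -4] -4 is outermost — add 4 both sides ⇒ sub: (x - 6) + 7 = 0.
Step 4. [(x - 6) + 7 = 0] +7 is outermost — subtract 7 both sides ⇒ sub: x - 6 = -7.
Step 5. [x - 6 = -7] peel the -6: add 6 from each side, so sub: x = -1.

Answer: x ∈ {-1}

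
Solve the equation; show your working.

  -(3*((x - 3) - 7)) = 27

Step 1. [-(3*((x - 3) - 7)) = 27] leading − — multiply by −1 ⇒ neg: 3*((x - 3) - 7) = -27.
Step 2. [3*((x - 3) - 7) = -27] 3 out front; divide by 3, so div: (x - 3) - 7 = -9.
Step 3. [(x - 3) - 7 = -9] peel the -7: add 7 from each side ⇒ sub: x - 3 = -2.
Step 4. [x - 3 = -2] the outer -3 inverts by adding 3, so sub: x = 1.

Answer: x ∈ {1}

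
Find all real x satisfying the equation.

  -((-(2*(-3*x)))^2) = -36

Step 1. [-((-(2*(-3*x)))^2) = -36] leading − — multiply by −1. So neg: (-(2*(-3*x)))^2 = 36.
Step 2. [(-(2*(-3*x)))^2 = 36] LHS squared, RHS 36 ≥ 0: apply √ (±). So sqrt: -(2*(-3*x)) = 6 or -6.
Step 3. [-(2*(-3*x)) = 6 or -6] flip signs both sides, so neg: 2*(-3*x) = -6 or 6.
Step 4. [2*(-3*x) = -6 or 6] divide by the outer 2, so div: -3*x = -3 or 3.
Step 5. [-3*x = -3 or 3] -3 out front; divide by -3 ⇒ div: x = 1 or -1.

Answer: x ∈ {-1, 1}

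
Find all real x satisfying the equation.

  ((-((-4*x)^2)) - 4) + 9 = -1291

Step 1. [((-((-4*x)^2)) - 4) + 9 = -1291] 9 comes off first (subtract 9) ⇒ sub: (-((-4*x)^2)) - 4 = -1300.
Step 2. [(-((-4*x)^2)) - 4 = -1300] the outer -4 inverts by adding 4 ⇒ sub: -((-4*x)^2) = -1296.
Step 3. [-((-4*x)^2) = -1296] leading − — multiply by −1 ⇒ neg: (-4*x)^2 = 1296.
Step 4. [(-4*x)^2 = 1296] LHS squared, RHS 1296 ≥ 0: apply √ (±), so sqrt: -4*x = 36 or -36.
Step 5. [-4*x = 36 or -36] leading coefficient -4: divide by -4, so div: x = -9 or 9.

Answer: x ∈ {-9, 9}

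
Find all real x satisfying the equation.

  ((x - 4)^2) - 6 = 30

Step 1. [((x - 4)^2) - 6 = 30] 6 comes off first (add 6), so sub: (x - 4)^2 = 36.
Step 2. [(x - 4)^2 = 36] LHS squared, RHS 36 ≥ 0: apply √ (±), so sqrt: x - 4 = 6 or -6.
Step 3. [x - 4 = 6 or -6] the outer -4 inverts by adding 4. So sub: x = 10 or -2.

Answer: x ∈ {-2, 10}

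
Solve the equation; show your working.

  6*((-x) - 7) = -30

Step 1. [6*((-x) - 7) = -30] divide by the outer 6, so div: (-x) - 7 = -5.
Step 2. [(-x) - 7 = -5] -7 is outermost — add 7 both sides ⇒ sub: -x = 2.
Step 3. [-x = 2] LHS negated; negate both sides ⇒ neg: x = -2.

Answer: x ∈ {-2}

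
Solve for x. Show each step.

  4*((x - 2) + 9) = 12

Step 1. [4*((x - 2) + 9) = 12] 4·(inner) — divide through by 4. So div: (x - 2) + 9 = 3.
Step 2. [(x - 2) + 9 = 3] peel the +9: subtract 9 from each side. So sub: x - 2 = -6.
Step 3. [x - 2 = -6] add 2: x sits inside (… - 2) ⇒ sub: x = -4.

Answer: x ∈ {-4}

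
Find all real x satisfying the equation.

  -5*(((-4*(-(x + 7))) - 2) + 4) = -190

Step 1. [-5*(((-4*(-(x + 7))) - 2) + 4) = -190] -5 out front; divide by -5, so div: ((-4*(-(x + 7))) - 2) + 4 = 38.
Step 2. [((-4*(-(x + 7))) - 2) + 4 = 38] subtract 4: x sits inside (… + 4) ⇒ sub: (-4*(-(x + 7))) - 2 = 34.
Step 3. [(-4*(-(x + 7))) - 2 = 34] the outer -2 inverts by adding 2. So sub: -4*(-(x + 7)) = 36.
Step 4. [-4*(-(x + 7)) = 36] -4 out front; divide by -4 ⇒ div: -(x + 7) = -9.
Step 5. [-(x + 7) = -9] flip signs both sides, so neg: x + 7 = 9.
Step 6. [x + 7 = 9] +7 is outermost — subtract 7 both sides. So sub: x = 2.

Answer: x ∈ {2}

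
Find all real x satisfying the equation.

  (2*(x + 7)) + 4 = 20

Step 1. [(2*(x + 7)) + 4 = 20] subtract 4: x sits inside (… + 4), so sub: 2*(x + 7) = 16.
Step 2. [2*(x + 7) = 16] LHS = 2·(…); ÷2 both sides. So div: x + 7 = 8.
Step 3. [x + 7 = 8] +7 is outermost — subtract 7 both sides. So sub: x = 1.

Answer: x ∈ {1}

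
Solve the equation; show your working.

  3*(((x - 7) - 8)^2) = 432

Step 1. [3*(((x - 7) - 8)^2) = 432] LHS = 3·(…); ÷3 both sides, so div: ((x - 7) - 8)^2 = 144.
Step 2. [((x - 7) - 8)^2 = 144] √ both sides: 144 ≥ 0 gives two branches. So sqrt: (x - 7) - 8 = 12 or -12.
Step 3. [(x - 7) - 8 = 12 or -12] add 8: x sits inside (… - 8) ⇒ sub: x - 7 = 20 or -4.
Step 4. [x - 7 = 20 or -4] the outer -7 inverts by adding 7, so sub: x = 27 or 3.

Answer: x ∈ {3, 27}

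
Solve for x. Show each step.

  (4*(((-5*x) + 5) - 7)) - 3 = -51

Step 1. [(4*(((-5*x) + 5) - 7)) - 3 = -51] the outer -3 inverts by adding 3 ⇒ sub: 4*(((-5*x) + 5) - 7) = -48.
Step 2. [4*(((-5*x) + 5) - 7) = -48] LHS = 4·(…); ÷4 both sides ⇒ div: ((-5*x) + 5) - 7 = -12.
Step 3. [((-5*x) + 5) - 7 = -12] peel the -7: add 7 from each side, so sub: (-5*x) + 5 = -5.
Step 4. [(-5*x) + 5 = -5] the outer +5 inverts by subtracting 5. So sub: -5*x = -10.
Step 5. [-5*x = -10] -5 out front; divide by -5 ⇒ div: x = 2.

Answer: x ∈ {2}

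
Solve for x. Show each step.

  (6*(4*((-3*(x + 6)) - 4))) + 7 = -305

Step 1. [(6*(4*((-3*(x + 6)) - 4))) + 7 = -305] the outer +7 inverts by subtracting 7, so sub: 6*(4*((-3*(x + 6)) - 4)) = -312.
Step 2. [6*(4*((-3*(x + 6)) - 4)) = -312] divide by the outer 6. So div: 4*((-3*(x + 6)) - 4) = -52.
Step 3. [4*((-3*(x + 6)) - 4) = -52] 4 out front; divide by 4 ⇒ div: (-3*(x + 6)) - 4 = -13.
Step 4. [(-3*(x + 6)) - 4 = -13] 4 comes off first (add 4) ⇒ sub: -3*(x + 6) = -9.
Step 5. [-3*(x + 6) = -9] LHS = -3·(…); ÷-3 both sides ⇒ div: x + 6 = 3.
Step 6. [x + 6 = 3] 6 comes off first (subtract 6) ⇒ sub: x = -3.

Answer: x ∈ {-3}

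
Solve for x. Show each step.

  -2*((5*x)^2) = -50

Step 1. [-2*((5*x)^2) = -50] leading coefficient -2: divide by -2, so div: (5*x)^2 = 25.
Step 2. [(5*x)^2 = 25] √ both sides: 25 ≥ 0 gives two branches. So sqrt: 5*x = 5 or -5.
Step 3. [5*x = 5 or -5] divide by the outer 5, so div: x = 1 or -1.

Answer: x ∈ {-1, 1}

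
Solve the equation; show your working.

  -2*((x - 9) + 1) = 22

Step 1. [-2*((x - 9) + 1) = 22] LHS = -2·(…); ÷-2 both sides ⇒ div: (x - 9) + 1 = -11.
Step 2. [(x - 9) + 1 = -11] the outer +1 inverts by subtracting 1. So sub: x - 9 = -12.
Step 3. [x - 9 = -12] peel the -9: add 9 from each side, so sub: x = -3.

Answer: x ∈ {-3}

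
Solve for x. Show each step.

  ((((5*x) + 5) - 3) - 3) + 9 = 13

Step 1. [((((5*x) + 5) - 3) - 3) + 9 = 13] +9 is outermost — subtract 9 both sides. So sub: (((5*x) + 5) - 3) - 3 = 4.
Step 2. [(((5*x) + 5) - 3) - 3 = 4] -3 is outermost — add 3 both sides. So sub: ((5*x) + 5) - 3 = 7.
Step 3. [((5*x) + 5) - 3 = 7] 3 comes off first (add 3). So sub: (5*x) + 5 = 10.
Step 4. [(5*x) + 5 = 10] subtract 5: x sits inside (… + 5), so sub: 5*x = 5.
Step 5. [5*x = 5] divide by the outer 5 ⇒ div: x = 1.

Answer: x ∈ {1}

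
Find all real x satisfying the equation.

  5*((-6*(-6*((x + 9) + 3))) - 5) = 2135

Step 1. [5*((-6*(-6*((x + 9) + 3))) - 5) = 2135] divide by the outer 5 ⇒ div: (-6*(-6*((x + 9) + 3))) - 5 = 427.
Step 2. [(-6*(-6*((x + 9) + 3))) - 5 = 427] -5 is outermost — add 5 both sides. So sub: -6*(-6*((x + 9) + 3)) = 432.
Step 3. [-6*(-6*((x + 9) + 3)) = 432] divide by the outer -6, so div: -6*((x + 9) + 3) = -72.
Step 4. [-6*((x + 9) + 3) = -72] -6 out front; divide by -6 ⇒ div: (x + 9) + 3 = 12.
Step 5. [(x + 9) + 3 = 12] 3 comes off first (subtract 3). So sub: x + 9 = 9.
Step 6. [x + 9 = 9] 9 comes off first (subtract 9). So sub: x = 0.

Answer: x ∈ {0}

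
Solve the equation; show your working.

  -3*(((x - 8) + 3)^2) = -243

Step 1. [-3*(((x - 8) + 3)^2) = -243] -3 out front; divide by -3 ⇒ div: ((x - 8) + 3)^2 = 81.
Step 2. [((x - 8) + 3)^2 = 81] LHS squared, RHS 81 ≥ 0: apply √ (±) ⇒ sqrt: (x - 8) + 3 = 9 or -9.
Step 3. [(x - 8) + 3 = 9 or -9] peel the +3: subtract 3 from each side. So sub: x - 8 = 6 or -12.
Step 4. [x - 8 = 6 or -12] add 8: x sits inside (… - 8). So sub: x = 14 or -4.

Answer: x ∈ {-4, 14}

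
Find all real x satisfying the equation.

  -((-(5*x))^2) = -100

Step 1. [-((-(5*x))^2) = -100] LHS negated; negate both sides ⇒ neg: (-(5*x))^2 = 100.
Step 2. [(-(5*x))^2 = 100] LHS squared, RHS 100 ≥ 0: apply √ (±). So sqrt: -(5*x) = 10 or -10.
Step 3. [-(5*x) = 10 or -10] LHS negated; negate both sides. So neg: 5*x = -10 or 10.
Step 4. [5*x = -10 or 10] LHS = 5·(…); ÷5 both sides ⇒ div: x = -2 or 2.

Answer: x ∈ {-2, 2}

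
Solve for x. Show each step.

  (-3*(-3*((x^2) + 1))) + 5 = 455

Step 1. [(-3*(-3*((x^2) + 1))) + 5 = 455] 5 comes off first (subtract 5), so sub: -3*(-3*((x^2) + 1)) = 450.
Step 2. [-3*(-3*((x^2) + 1)) = 450] leading coefficient -3: divide by -3, so div: -3*((x^2) + 1) = -150.
Step 3. [-3*((x^2) + 1) = -150] -3 out front; divide by -3. So div: (x^2) + 1 = 50.
Step 4. [(x^2) + 1 = 50] peel the +1: subtract 1 from each side. So sub: x^2 = 49.
Step 5. [x^2 = 49] LHS squared, RHS 49 ≥ 0: apply √ (±). So sqrt: x = 7 or -7.

Answer: x ∈ {-7, 7}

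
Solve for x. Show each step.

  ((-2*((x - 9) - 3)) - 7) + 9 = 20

Step 1. [((-2*((x - 9) - 3)) - 7) + 9 = 20] subtract 9: x sits inside (… + 9), so sub: (-2*((x - 9) - 3)) - 7 = 11.
Step 2. [(-2*((x - 9) - 3)) - 7 = 11] -7 is outermost — add 7 both sides, so sub: -2*((x - 9) - 3) = 18.
Step 3. [-2*((x - 9) - 3) = 18] leading coefficient -2: divide by -2, so div: (x - 9) - 3 = -9.
Step 4. [(x - 9) - 3 = -9] the outer -3 inverts by adding 3 ⇒ sub: x - 9 = -6.
Step 5. [x - 9 = -6] add 9: x sits inside (… - 9) ⇒ sub: x = 3.

Answer: x ∈ {3}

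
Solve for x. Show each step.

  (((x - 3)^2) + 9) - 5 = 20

Step 1. [(((x - 3)^2) + 9) - 5 = 20] add 5: x sits inside (… - 5) ⇒ sub: ((x - 3)^2) + 9 = 25.
Step 2. [((x - 3)^2) + 9 = 25] the outer +9 inverts by subtracting 9, so sub: (x - 3)^2 = 16.
Step 3. [(x - 3)^2 = 16] √ both sides: 16 ≥ 0 gives two branches. So sqrt: x - 3 = 4 or -4.
Step 4. [x - 3 = 4 or -4] -3 is outermost — add 3 both sides ⇒ sub: x = 7 or -1.

Answer: x ∈ {-1, 7}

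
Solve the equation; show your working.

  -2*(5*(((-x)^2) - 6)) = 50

Step 1. [-2*(5*(((-x)^2) - 6)) = 50] divide by the outer -2 ⇒ div: 5*(((-x)^2) - 6) = -25.
Step 2. [5*(((-x)^2) - 6) = -25] divide by the outer 5, so div: ((-x)^2) - 6 = -5.
Step 3. [((-x)^2) - 6 = -5] -6 is outermost — add 6 both sides ⇒ sub: (-x)^2 = 1.
Step 4. [(-x)^2 = 1] LHS squared, RHS 1 ≥ 0: apply √ (±), so sqrt: -x = 1 or -1.
Step 5. [-x = 1 or -1] flip signs both sides. So neg: x = -1 or 1.

Answer: x ∈ {-1, 1}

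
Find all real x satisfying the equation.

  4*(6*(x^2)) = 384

Step 1. [4*(6*(x^2)) = 384] LHS = 4·(…); ÷4 both sides. So div: 6*(x^2) = 96.
Step 2. [6*(x^2) = 96] 6 out front; divide by 6. So div: x^2 = 16.
Step 3. [x^2 = 16] √ both sides: 16 ≥ 0 gives two branches. So sqrt: x = 4 or -4.

Answer: x ∈ {-4, 4}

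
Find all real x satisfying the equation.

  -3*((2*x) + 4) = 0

Step 1. [-3*((2*x) + 4) = 0] -3 out front; divide by -3. So div: (2*x) + 4 = 0.
Step 2. [(2*x) + 4 = 0] peel the +4: subtract 4 from each side ⇒ sub: 2*x = -4.
Step 3. [2*x = -4] 2 out front; divide by 2 ⇒ div: x = -2.

Answer: x ∈ {-2}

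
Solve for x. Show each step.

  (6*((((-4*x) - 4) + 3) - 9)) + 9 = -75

Step 1. [(6*((((-4*x) - 4) + 3) - 9)) + 9 = -75] the outer +9 inverts by subtracting 9. So sub: 6*((((-4*x) - 4) + 3) - 9) = -84.
Step 2. [6*((((-4*x) - 4) + 3) - 9) = -84] 6·(inner) — divide through by 6 ⇒ div: (((-4*x) - 4) + 3) - 9 = -14.
Step 3. [(((-4*x) - 4) + 3) - 9 = -14] the outer -9 inverts by adding 9. So sub: ((-4*x) - 4) + 3 = -5.
Step 4. [((-4*x) - 4) + 3 = -5] subtract 3: x sits inside (… + 3). So sub: (-4*x) - 4 = -8.
Step 5. [(-4*x) - 4 = -8] -4 | LHS and -4 | -8: pull -4 out ⇒ factor: x + 1 = 2.
Step 6. [x + 1 = 2] subtract 1: x sits inside (… + 1). So sub: x = 1.

Answer: x ∈ {1}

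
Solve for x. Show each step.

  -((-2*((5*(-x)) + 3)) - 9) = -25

Step 1. [-((-2*((5*(-x)) + 3)) - 9) = -25] leading − — multiply by −1. So neg: (-2*((5*(-x)) + 3)) - 9 = 25.
Step 2. [(-2*((5*(-x)) + 3)) - 9 = 25] peel the -9: add 9 from each side, so sub: -2*((5*(-x)) + 3) = 34.
Step 3. [-2*((5*(-x)) + 3) = 34] -2 out front; divide by -2, so div: (5*(-x)) + 3 = -17.
Step 4. [(5*(-x)) + 3 = -17] peel the +3: subtract 3 from each side ⇒ sub: 5*(-x) = -20.
Step 5. [5*(-x) = -20] divide by the outer 5. So div: -x = -4.
Step 6. [-x = -4] flip signs both sides. So neg: x = 4.

Answer: x ∈ {4}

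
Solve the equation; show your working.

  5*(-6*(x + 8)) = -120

Step 1. [5*(-6*(x + 8)) = -120] 5·(inner) — divide through by 5 ⇒ div: -6*(x + 8) = -24.
Step 2. [-6*(x + 8) = -24] divide by the outer -6. So div: x + 8 = 4.
Step 3. [x + 8 = 4] subtract 8: x sits inside (… + 8) ⇒ sub: x = -4.

Answer: x ∈ {-4}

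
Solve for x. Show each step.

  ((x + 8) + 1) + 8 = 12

Step 1. [((x + 8) + 1) + 8 = 12] peel the +8: subtract 8 from each side, so sub: (x + 8) + 1 = 4.
Step 2. [(x + 8) + 1 = 4] the outer +1 inverts by subtracting 1, so sub: x + 8 = 3.
Step 3. [x + 8 = 3] peel the +8: subtract 8 from each side ⇒ sub: x = -5.

Answer: x ∈ {-5}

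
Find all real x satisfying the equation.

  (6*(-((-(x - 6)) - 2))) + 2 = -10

Step 1. [(6*(-((-(x - 6)) - 2))) + 2 = -10] the outer +2 inverts by subtracting 2, so sub: 6*(-((-(x - 6)) - 2)) = -12.
Step 2. [6*(-((-(x - 6)) - 2)) = -12] LHS = 6·(…); ÷6 both sides. So div: -((-(x - 6)) - 2) = -2.
Step 3. [-((-(x - 6)) - 2) = -2] LHS negated; negate both sides ⇒ neg: (-(x - 6)) - 2 = 2.
Step 4. [(-(x - 6)) - 2 = 2] add 2: x sits inside (… - 2) ⇒ sub: -(x - 6) = 4.
Step 5. [-(x - 6) = 4] flip signs both sides. So neg: x - 6 = -4.
Step 6. [x - 6 = -4] add 6: x sits inside (… - 6) ⇒ sub: x = 2.

Answer: x ∈ {2}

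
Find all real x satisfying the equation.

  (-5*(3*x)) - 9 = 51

Step 1. [(-5*(3*x)) - 9 = 51] -9 is outermost — add 9 both sides. So sub: -5*(3*x) = 60.
Step 2. [-5*(3*x) = 60] -5 out front; divide by -5, so div: 3*x = -12.
Step 3. [3*x = -12] LHS = 3·(…); ÷3 both sides ⇒ div: x = -4.

Answer: x ∈ {-4}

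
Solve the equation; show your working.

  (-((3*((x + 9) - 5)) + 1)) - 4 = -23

Step 1. [(-((3*((x + 9) - 5)) + 1)) - 4 = -23] peel the -4: add 4 from each side ⇒ sub: -((3*((x + 9) - 5)) + 1) = -19.
Step 2. [-((3*((x + 9) - 5)) + 1) = -19] LHS negated; negate both sides. So neg: (3*((x + 9) - 5)) + 1 = 19.
Step 3. [(3*((x + 9) - 5)) + 1 = 19] 1 comes off first (subtract 1) ⇒ sub: 3*((x + 9) - 5) = 18.
Step 4. [3*((x + 9) - 5) = 18] 3 out front; divide by 3 ⇒ div: (x + 9) - 5 = 6.
Step 5. [(x + 9) - 5 = 6] add 5: x sits inside (… - 5), so sub: x + 9 = 11.
Step 6. [x + 9 = 11] peel the +9: subtract 9 from each side. So sub: x = 2.

Answer: x ∈ {2}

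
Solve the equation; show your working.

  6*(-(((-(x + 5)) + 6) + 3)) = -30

Step 1. [6*(-(((-(x + 5)) + 6) + 3)) = -30] leading coefficient 6: divide by 6, so div: -(((-(x + 5)) + 6) + 3) = -5.
Step 2. [-(((-(x + 5)) + 6) + 3) = -5] flip signs both sides, so neg: ((-(x + 5)) + 6) + 3 = 5.
Step 3. [((-(x + 5)) + 6) + 3 = 5] the outer +3 inverts by subtracting 3. So sub: (-(x + 5)) + 6 = 2.
Step 4. [(-(x + 5)) + 6 = 2] subtract 6: x sits inside (… + 6) ⇒ sub: -(x + 5) = -4.
Step 5. [-(x + 5) = -4] leading − — multiply by −1 ⇒ neg: x + 5 = 4.
Step 6. [x + 5 = 4] the outer +5 inverts by subtracting 5, so sub: x = -1.

Answer: x ∈ {-1}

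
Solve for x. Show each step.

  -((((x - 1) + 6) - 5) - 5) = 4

Step 1. [-((((x - 1) + 6) - 5) - 5) = 4] LHS negated; negate both sides. So neg: (((x - 1) + 6) - 5) - 5 = -4.
Step 2. [(((x - 1) + 6) - 5) - 5 = -4] the outer -5 inverts by adding 5. So sub: ((x - 1) + 6) - 5 = 1.
Step 3. [((x - 1) + 6) - 5 = 1] -5 is outermost — add 5 both sides, so sub: (x - 1) + 6 = 6.
Step 4. [(x - 1) + 6 = 6] peel the +6: subtract 6 from each side ⇒ sub: x - 1 = 0.
Step 5. [x - 1 = 0] the outer -1 inverts by adding 1, so sub: x = 1.

Answer: x ∈ {1}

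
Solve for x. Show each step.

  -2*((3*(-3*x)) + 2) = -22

Step 1. [-2*((3*(-3*x)) + 2) = -22] divide by the outer -2. So div: (3*(-3*x)) + 2 = 11.
Step 2. [(3*(-3*x)) + 2 = 11] peel the +2: subtract 2 from each side ⇒ sub: 3*(-3*x) = 9.
Step 3. [3*(-3*x) = 9] 3·(inner) — divide through by 3, so div: -3*x = 3.
Step 4. [-3*x = 3] -3 out front; divide by -3. So div: x = -1.

Answer: x ∈ {-1}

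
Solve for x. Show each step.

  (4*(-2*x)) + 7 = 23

Step 1. [(4*(-2*x)) + 7 = 23] subtract 7: x sits inside (… + 7). So sub: 4*(-2*x) = 16.
Step 2. [4*(-2*x) = 16] 4 out front; divide by 4 ⇒ div: -2*x = 4.
Step 3. [-2*x = 4] -2·(inner) — divide through by -2. So div: x = -2.

Answer: x ∈ {-2}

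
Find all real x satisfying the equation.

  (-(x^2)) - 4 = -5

Step 1. [(-(x^2)) - 4 = -5] 4 comes off first (add 4), so sub: -(x^2) = -1.
Step 2. [-(x^2) = -1] leading − — multiply by −1. So neg: x^2 = 1.
Step 3. [x^2 = 1] √ both sides: 1 ≥ 0 gives two branches. So sqrt: x = 1 or -1.

Answer: x ∈ {-1, 1}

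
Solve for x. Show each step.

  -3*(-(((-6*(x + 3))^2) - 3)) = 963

Step 1. [-3*(-(((-6*(x + 3))^2) - 3)) = 963] leading coefficient -3: divide by -3 ⇒ div: -(((-6*(x + 3))^2) - 3) = -321.
Step 2. [-(((-6*(x + 3))^2) - 3) = -321] leading − — multiply by −1 ⇒ neg: ((-6*(x + 3))^2) - 3 = 321.
Step 3. [((-6*(x + 3))^2) - 3 = 321] the outer -3 inverts by adding 3 ⇒ sub: (-6*(x + 3))^2 = 324.
Step 4. [(-6*(x + 3))^2 = 324] √ both sides: 324 ≥ 0 gives two branches ⇒ sqrt: -6*(x + 3) = 18 or -18.
Step 5. [-6*(x + 3) = 18 or -18] -6·(inner) — divide through by -6. So div: x + 3 = -3 or 3.
Step 6. [x + 3 = -3 or 3] 3 comes off first (subtract 3). So sub: x = -6 or 0.

Answer: x ∈ {-6, 0}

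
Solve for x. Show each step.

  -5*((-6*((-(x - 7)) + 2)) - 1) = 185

Step 1. [-5*((-6*((-(x - 7)) + 2)) - 1) = 185] LHS = -5·(…); ÷-5 both sides, so div: (-6*((-(x - 7)) + 2)) - 1 = -37.
Step 2. [(-6*((-(x - 7)) + 2)) - 1 = -37] -1 is outermost — add 1 both sides ⇒ sub: -6*((-(x - 7)) + 2) = -36.
Step 3. [-6*((-(x - 7)) + 2) = -36] divide by the outer -6 ⇒ div: (-(x - 7)) + 2 = 6.
Step 4. [(-(x - 7)) + 2 = 6] 2 comes off first (subtract 2). So sub: -(x - 7) = 4.
Step 5. [-(x - 7) = 4] LHS negated; negate both sides, so neg: x - 7 = -4.
Step 6. [x - 7 = -4] -7 is outermost — add 7 both sides. So sub: x = 3.

Answer: x ∈ {3}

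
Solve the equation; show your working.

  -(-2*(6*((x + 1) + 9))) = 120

Step 1. [-(-2*(6*((x + 1) + 9))) = 120] flip signs both sides. So neg: -2*(6*((x + 1) + 9)) = -120.
Step 2. [-2*(6*((x + 1) + 9)) = -120] leading coefficient -2: divide by -2 ⇒ div: 6*((x + 1) + 9) = 60.
Step 3. [6*((x + 1) + 9) = 60] leading coefficient 6: divide by 6 ⇒ div: (x + 1) + 9 = 10.
Step 4. [(x + 1) + 9 = 10] the outer +9 inverts by subtracting 9. So sub: x + 1 = 1.
Step 5. [x + 1 = 1] 1 comes off first (subtract 1) ⇒ sub: x = 0.

Answer: x ∈ {0}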